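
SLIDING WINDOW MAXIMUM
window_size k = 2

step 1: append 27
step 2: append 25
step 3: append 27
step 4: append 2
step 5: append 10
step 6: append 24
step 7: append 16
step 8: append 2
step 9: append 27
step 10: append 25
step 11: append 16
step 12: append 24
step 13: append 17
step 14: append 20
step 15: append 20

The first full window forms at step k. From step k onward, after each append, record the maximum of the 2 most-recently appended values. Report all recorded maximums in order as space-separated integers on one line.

step 1: append 27 -> window=[27] (not full yet)
step 2: append 25 -> window=[27, 25] -> max=27
step 3: append 27 -> window=[25, 27] -> max=27
step 4: append 2 -> window=[27, 2] -> max=27
step 5: append 10 -> window=[2, 10] -> max=10
step 6: append 24 -> window=[10, 24] -> max=24
step 7: append 16 -> window=[24, 16] -> max=24
step 8: append 2 -> window=[16, 2] -> max=16
step 9: append 27 -> window=[2, 27] -> max=27
step 10: append 25 -> window=[27, 25] -> max=27
step 11: append 16 -> window=[25, 16] -> max=25
step 12: append 24 -> window=[16, 24] -> max=24
step 13: append 17 -> window=[24, 17] -> max=24
step 14: append 20 -> window=[17, 20] -> max=20
step 15: append 20 -> window=[20, 20] -> max=20

Answer: 27 27 27 10 24 24 16 27 27 25 24 24 20 20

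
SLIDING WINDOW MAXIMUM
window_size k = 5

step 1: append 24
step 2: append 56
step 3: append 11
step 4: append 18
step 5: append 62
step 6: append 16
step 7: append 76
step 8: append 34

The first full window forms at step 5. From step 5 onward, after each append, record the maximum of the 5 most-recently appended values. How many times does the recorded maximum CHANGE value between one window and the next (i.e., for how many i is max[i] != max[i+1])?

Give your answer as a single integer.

Answer: 1

Derivation:
step 1: append 24 -> window=[24] (not full yet)
step 2: append 56 -> window=[24, 56] (not full yet)
step 3: append 11 -> window=[24, 56, 11] (not full yet)
step 4: append 18 -> window=[24, 56, 11, 18] (not full yet)
step 5: append 62 -> window=[24, 56, 11, 18, 62] -> max=62
step 6: append 16 -> window=[56, 11, 18, 62, 16] -> max=62
step 7: append 76 -> window=[11, 18, 62, 16, 76] -> max=76
step 8: append 34 -> window=[18, 62, 16, 76, 34] -> max=76
Recorded maximums: 62 62 76 76
Changes between consecutive maximums: 1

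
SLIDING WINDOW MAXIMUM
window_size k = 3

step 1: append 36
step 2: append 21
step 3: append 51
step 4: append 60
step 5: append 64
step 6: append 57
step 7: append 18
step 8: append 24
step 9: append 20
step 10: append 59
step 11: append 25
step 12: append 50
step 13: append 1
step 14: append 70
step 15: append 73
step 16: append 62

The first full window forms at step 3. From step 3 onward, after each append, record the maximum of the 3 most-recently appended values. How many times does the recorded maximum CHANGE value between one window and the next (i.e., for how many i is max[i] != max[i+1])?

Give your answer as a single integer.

Answer: 8

Derivation:
step 1: append 36 -> window=[36] (not full yet)
step 2: append 21 -> window=[36, 21] (not full yet)
step 3: append 51 -> window=[36, 21, 51] -> max=51
step 4: append 60 -> window=[21, 51, 60] -> max=60
step 5: append 64 -> window=[51, 60, 64] -> max=64
step 6: append 57 -> window=[60, 64, 57] -> max=64
step 7: append 18 -> window=[64, 57, 18] -> max=64
step 8: append 24 -> window=[57, 18, 24] -> max=57
step 9: append 20 -> window=[18, 24, 20] -> max=24
step 10: append 59 -> window=[24, 20, 59] -> max=59
step 11: append 25 -> window=[20, 59, 25] -> max=59
step 12: append 50 -> window=[59, 25, 50] -> max=59
step 13: append 1 -> window=[25, 50, 1] -> max=50
step 14: append 70 -> window=[50, 1, 70] -> max=70
step 15: append 73 -> window=[1, 70, 73] -> max=73
step 16: append 62 -> window=[70, 73, 62] -> max=73
Recorded maximums: 51 60 64 64 64 57 24 59 59 59 50 70 73 73
Changes between consecutive maximums: 8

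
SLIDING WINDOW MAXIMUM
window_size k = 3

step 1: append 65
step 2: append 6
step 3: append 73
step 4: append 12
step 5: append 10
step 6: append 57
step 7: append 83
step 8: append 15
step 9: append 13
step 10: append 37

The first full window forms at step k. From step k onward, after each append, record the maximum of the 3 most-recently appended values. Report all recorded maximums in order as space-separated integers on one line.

step 1: append 65 -> window=[65] (not full yet)
step 2: append 6 -> window=[65, 6] (not full yet)
step 3: append 73 -> window=[65, 6, 73] -> max=73
step 4: append 12 -> window=[6, 73, 12] -> max=73
step 5: append 10 -> window=[73, 12, 10] -> max=73
step 6: append 57 -> window=[12, 10, 57] -> max=57
step 7: append 83 -> window=[10, 57, 83] -> max=83
step 8: append 15 -> window=[57, 83, 15] -> max=83
step 9: append 13 -> window=[83, 15, 13] -> max=83
step 10: append 37 -> window=[15, 13, 37] -> max=37

Answer: 73 73 73 57 83 83 83 37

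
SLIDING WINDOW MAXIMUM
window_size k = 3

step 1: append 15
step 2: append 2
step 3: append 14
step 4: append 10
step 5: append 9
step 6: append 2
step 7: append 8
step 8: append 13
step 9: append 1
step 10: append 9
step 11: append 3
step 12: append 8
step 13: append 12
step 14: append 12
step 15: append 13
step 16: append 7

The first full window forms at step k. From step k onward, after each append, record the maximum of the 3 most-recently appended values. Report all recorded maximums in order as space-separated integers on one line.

step 1: append 15 -> window=[15] (not full yet)
step 2: append 2 -> window=[15, 2] (not full yet)
step 3: append 14 -> window=[15, 2, 14] -> max=15
step 4: append 10 -> window=[2, 14, 10] -> max=14
step 5: append 9 -> window=[14, 10, 9] -> max=14
step 6: append 2 -> window=[10, 9, 2] -> max=10
step 7: append 8 -> window=[9, 2, 8] -> max=9
step 8: append 13 -> window=[2, 8, 13] -> max=13
step 9: append 1 -> window=[8, 13, 1] -> max=13
step 10: append 9 -> window=[13, 1, 9] -> max=13
step 11: append 3 -> window=[1, 9, 3] -> max=9
step 12: append 8 -> window=[9, 3, 8] -> max=9
step 13: append 12 -> window=[3, 8, 12] -> max=12
step 14: append 12 -> window=[8, 12, 12] -> max=12
step 15: append 13 -> window=[12, 12, 13] -> max=13
step 16: append 7 -> window=[12, 13, 7] -> max=13

Answer: 15 14 14 10 9 13 13 13 9 9 12 12 13 13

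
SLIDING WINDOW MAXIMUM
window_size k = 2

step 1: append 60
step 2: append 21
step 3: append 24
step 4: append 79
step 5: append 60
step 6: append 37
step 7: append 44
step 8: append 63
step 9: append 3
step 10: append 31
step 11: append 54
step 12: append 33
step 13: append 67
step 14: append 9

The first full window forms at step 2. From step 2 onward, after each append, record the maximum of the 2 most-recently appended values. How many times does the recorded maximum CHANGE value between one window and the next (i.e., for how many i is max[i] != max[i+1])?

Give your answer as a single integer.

step 1: append 60 -> window=[60] (not full yet)
step 2: append 21 -> window=[60, 21] -> max=60
step 3: append 24 -> window=[21, 24] -> max=24
step 4: append 79 -> window=[24, 79] -> max=79
step 5: append 60 -> window=[79, 60] -> max=79
step 6: append 37 -> window=[60, 37] -> max=60
step 7: append 44 -> window=[37, 44] -> max=44
step 8: append 63 -> window=[44, 63] -> max=63
step 9: append 3 -> window=[63, 3] -> max=63
step 10: append 31 -> window=[3, 31] -> max=31
step 11: append 54 -> window=[31, 54] -> max=54
step 12: append 33 -> window=[54, 33] -> max=54
step 13: append 67 -> window=[33, 67] -> max=67
step 14: append 9 -> window=[67, 9] -> max=67
Recorded maximums: 60 24 79 79 60 44 63 63 31 54 54 67 67
Changes between consecutive maximums: 8

Answer: 8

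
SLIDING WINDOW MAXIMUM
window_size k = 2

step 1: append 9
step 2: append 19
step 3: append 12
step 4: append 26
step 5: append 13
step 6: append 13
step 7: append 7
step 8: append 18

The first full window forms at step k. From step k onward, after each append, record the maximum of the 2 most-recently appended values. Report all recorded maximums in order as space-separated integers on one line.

step 1: append 9 -> window=[9] (not full yet)
step 2: append 19 -> window=[9, 19] -> max=19
step 3: append 12 -> window=[19, 12] -> max=19
step 4: append 26 -> window=[12, 26] -> max=26
step 5: append 13 -> window=[26, 13] -> max=26
step 6: append 13 -> window=[13, 13] -> max=13
step 7: append 7 -> window=[13, 7] -> max=13
step 8: append 18 -> window=[7, 18] -> max=18

Answer: 19 19 26 26 13 13 18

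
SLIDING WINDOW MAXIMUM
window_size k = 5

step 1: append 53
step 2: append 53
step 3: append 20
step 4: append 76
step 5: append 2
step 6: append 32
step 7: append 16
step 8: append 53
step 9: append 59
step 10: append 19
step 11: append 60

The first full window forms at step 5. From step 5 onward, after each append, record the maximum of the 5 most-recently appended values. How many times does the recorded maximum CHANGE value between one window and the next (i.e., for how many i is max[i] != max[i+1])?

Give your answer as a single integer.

step 1: append 53 -> window=[53] (not full yet)
step 2: append 53 -> window=[53, 53] (not full yet)
step 3: append 20 -> window=[53, 53, 20] (not full yet)
step 4: append 76 -> window=[53, 53, 20, 76] (not full yet)
step 5: append 2 -> window=[53, 53, 20, 76, 2] -> max=76
step 6: append 32 -> window=[53, 20, 76, 2, 32] -> max=76
step 7: append 16 -> window=[20, 76, 2, 32, 16] -> max=76
step 8: append 53 -> window=[76, 2, 32, 16, 53] -> max=76
step 9: append 59 -> window=[2, 32, 16, 53, 59] -> max=59
step 10: append 19 -> window=[32, 16, 53, 59, 19] -> max=59
step 11: append 60 -> window=[16, 53, 59, 19, 60] -> max=60
Recorded maximums: 76 76 76 76 59 59 60
Changes between consecutive maximums: 2

Answer: 2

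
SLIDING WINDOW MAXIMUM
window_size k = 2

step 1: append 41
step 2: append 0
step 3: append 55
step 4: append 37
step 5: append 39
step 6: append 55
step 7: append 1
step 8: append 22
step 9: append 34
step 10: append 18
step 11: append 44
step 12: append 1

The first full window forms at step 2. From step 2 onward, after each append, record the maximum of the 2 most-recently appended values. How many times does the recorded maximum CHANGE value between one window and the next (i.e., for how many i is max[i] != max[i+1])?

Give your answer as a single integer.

step 1: append 41 -> window=[41] (not full yet)
step 2: append 0 -> window=[41, 0] -> max=41
step 3: append 55 -> window=[0, 55] -> max=55
step 4: append 37 -> window=[55, 37] -> max=55
step 5: append 39 -> window=[37, 39] -> max=39
step 6: append 55 -> window=[39, 55] -> max=55
step 7: append 1 -> window=[55, 1] -> max=55
step 8: append 22 -> window=[1, 22] -> max=22
step 9: append 34 -> window=[22, 34] -> max=34
step 10: append 18 -> window=[34, 18] -> max=34
step 11: append 44 -> window=[18, 44] -> max=44
step 12: append 1 -> window=[44, 1] -> max=44
Recorded maximums: 41 55 55 39 55 55 22 34 34 44 44
Changes between consecutive maximums: 6

Answer: 6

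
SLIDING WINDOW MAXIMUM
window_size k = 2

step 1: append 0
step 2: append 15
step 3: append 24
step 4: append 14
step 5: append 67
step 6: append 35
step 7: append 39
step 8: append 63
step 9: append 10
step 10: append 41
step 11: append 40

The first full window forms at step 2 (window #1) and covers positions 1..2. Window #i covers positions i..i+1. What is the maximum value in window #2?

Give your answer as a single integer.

step 1: append 0 -> window=[0] (not full yet)
step 2: append 15 -> window=[0, 15] -> max=15
step 3: append 24 -> window=[15, 24] -> max=24
Window #2 max = 24

Answer: 24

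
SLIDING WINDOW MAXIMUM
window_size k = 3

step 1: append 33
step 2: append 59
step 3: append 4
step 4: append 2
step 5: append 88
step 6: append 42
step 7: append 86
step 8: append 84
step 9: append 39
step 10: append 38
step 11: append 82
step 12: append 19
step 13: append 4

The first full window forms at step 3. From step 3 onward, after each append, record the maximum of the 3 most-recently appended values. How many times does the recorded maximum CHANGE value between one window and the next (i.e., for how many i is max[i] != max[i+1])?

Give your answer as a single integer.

step 1: append 33 -> window=[33] (not full yet)
step 2: append 59 -> window=[33, 59] (not full yet)
step 3: append 4 -> window=[33, 59, 4] -> max=59
step 4: append 2 -> window=[59, 4, 2] -> max=59
step 5: append 88 -> window=[4, 2, 88] -> max=88
step 6: append 42 -> window=[2, 88, 42] -> max=88
step 7: append 86 -> window=[88, 42, 86] -> max=88
step 8: append 84 -> window=[42, 86, 84] -> max=86
step 9: append 39 -> window=[86, 84, 39] -> max=86
step 10: append 38 -> window=[84, 39, 38] -> max=84
step 11: append 82 -> window=[39, 38, 82] -> max=82
step 12: append 19 -> window=[38, 82, 19] -> max=82
step 13: append 4 -> window=[82, 19, 4] -> max=82
Recorded maximums: 59 59 88 88 88 86 86 84 82 82 82
Changes between consecutive maximums: 4

Answer: 4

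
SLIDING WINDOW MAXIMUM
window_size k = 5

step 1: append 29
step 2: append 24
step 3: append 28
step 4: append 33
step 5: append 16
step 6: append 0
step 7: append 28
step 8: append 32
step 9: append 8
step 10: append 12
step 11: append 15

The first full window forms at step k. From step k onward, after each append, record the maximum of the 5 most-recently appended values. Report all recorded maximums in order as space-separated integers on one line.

step 1: append 29 -> window=[29] (not full yet)
step 2: append 24 -> window=[29, 24] (not full yet)
step 3: append 28 -> window=[29, 24, 28] (not full yet)
step 4: append 33 -> window=[29, 24, 28, 33] (not full yet)
step 5: append 16 -> window=[29, 24, 28, 33, 16] -> max=33
step 6: append 0 -> window=[24, 28, 33, 16, 0] -> max=33
step 7: append 28 -> window=[28, 33, 16, 0, 28] -> max=33
step 8: append 32 -> window=[33, 16, 0, 28, 32] -> max=33
step 9: append 8 -> window=[16, 0, 28, 32, 8] -> max=32
step 10: append 12 -> window=[0, 28, 32, 8, 12] -> max=32
step 11: append 15 -> window=[28, 32, 8, 12, 15] -> max=32

Answer: 33 33 33 33 32 32 32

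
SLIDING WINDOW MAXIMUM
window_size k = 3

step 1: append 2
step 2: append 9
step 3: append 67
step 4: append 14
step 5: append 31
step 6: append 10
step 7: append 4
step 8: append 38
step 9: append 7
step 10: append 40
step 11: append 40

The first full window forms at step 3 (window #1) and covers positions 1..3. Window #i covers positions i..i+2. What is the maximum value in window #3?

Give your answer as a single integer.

step 1: append 2 -> window=[2] (not full yet)
step 2: append 9 -> window=[2, 9] (not full yet)
step 3: append 67 -> window=[2, 9, 67] -> max=67
step 4: append 14 -> window=[9, 67, 14] -> max=67
step 5: append 31 -> window=[67, 14, 31] -> max=67
Window #3 max = 67

Answer: 67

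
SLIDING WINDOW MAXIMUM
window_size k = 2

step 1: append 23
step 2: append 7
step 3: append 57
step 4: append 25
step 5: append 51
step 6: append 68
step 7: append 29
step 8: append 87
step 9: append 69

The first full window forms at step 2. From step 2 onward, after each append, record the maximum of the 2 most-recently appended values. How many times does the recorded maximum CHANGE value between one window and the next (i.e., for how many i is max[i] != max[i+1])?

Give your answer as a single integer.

step 1: append 23 -> window=[23] (not full yet)
step 2: append 7 -> window=[23, 7] -> max=23
step 3: append 57 -> window=[7, 57] -> max=57
step 4: append 25 -> window=[57, 25] -> max=57
step 5: append 51 -> window=[25, 51] -> max=51
step 6: append 68 -> window=[51, 68] -> max=68
step 7: append 29 -> window=[68, 29] -> max=68
step 8: append 87 -> window=[29, 87] -> max=87
step 9: append 69 -> window=[87, 69] -> max=87
Recorded maximums: 23 57 57 51 68 68 87 87
Changes between consecutive maximums: 4

Answer: 4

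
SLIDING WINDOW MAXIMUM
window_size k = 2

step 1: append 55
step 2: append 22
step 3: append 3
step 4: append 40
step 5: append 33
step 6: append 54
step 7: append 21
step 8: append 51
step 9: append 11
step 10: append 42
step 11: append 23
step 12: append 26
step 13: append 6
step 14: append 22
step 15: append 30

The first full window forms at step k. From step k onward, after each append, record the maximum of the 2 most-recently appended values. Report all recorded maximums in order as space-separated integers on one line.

step 1: append 55 -> window=[55] (not full yet)
step 2: append 22 -> window=[55, 22] -> max=55
step 3: append 3 -> window=[22, 3] -> max=22
step 4: append 40 -> window=[3, 40] -> max=40
step 5: append 33 -> window=[40, 33] -> max=40
step 6: append 54 -> window=[33, 54] -> max=54
step 7: append 21 -> window=[54, 21] -> max=54
step 8: append 51 -> window=[21, 51] -> max=51
step 9: append 11 -> window=[51, 11] -> max=51
step 10: append 42 -> window=[11, 42] -> max=42
step 11: append 23 -> window=[42, 23] -> max=42
step 12: append 26 -> window=[23, 26] -> max=26
step 13: append 6 -> window=[26, 6] -> max=26
step 14: append 22 -> window=[6, 22] -> max=22
step 15: append 30 -> window=[22, 30] -> max=30

Answer: 55 22 40 40 54 54 51 51 42 42 26 26 22 30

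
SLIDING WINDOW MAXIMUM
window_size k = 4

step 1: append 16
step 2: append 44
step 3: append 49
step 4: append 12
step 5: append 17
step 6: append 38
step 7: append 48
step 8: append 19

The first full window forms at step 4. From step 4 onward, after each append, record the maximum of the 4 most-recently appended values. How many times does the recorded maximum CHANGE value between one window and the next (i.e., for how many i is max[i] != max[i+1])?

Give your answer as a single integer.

step 1: append 16 -> window=[16] (not full yet)
step 2: append 44 -> window=[16, 44] (not full yet)
step 3: append 49 -> window=[16, 44, 49] (not full yet)
step 4: append 12 -> window=[16, 44, 49, 12] -> max=49
step 5: append 17 -> window=[44, 49, 12, 17] -> max=49
step 6: append 38 -> window=[49, 12, 17, 38] -> max=49
step 7: append 48 -> window=[12, 17, 38, 48] -> max=48
step 8: append 19 -> window=[17, 38, 48, 19] -> max=48
Recorded maximums: 49 49 49 48 48
Changes between consecutive maximums: 1

Answer: 1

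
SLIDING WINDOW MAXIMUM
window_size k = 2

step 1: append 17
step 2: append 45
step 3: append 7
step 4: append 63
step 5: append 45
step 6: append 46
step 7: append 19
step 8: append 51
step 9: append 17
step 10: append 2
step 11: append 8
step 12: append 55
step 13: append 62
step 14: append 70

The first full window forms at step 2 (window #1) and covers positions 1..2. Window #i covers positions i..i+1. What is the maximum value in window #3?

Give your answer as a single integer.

step 1: append 17 -> window=[17] (not full yet)
step 2: append 45 -> window=[17, 45] -> max=45
step 3: append 7 -> window=[45, 7] -> max=45
step 4: append 63 -> window=[7, 63] -> max=63
Window #3 max = 63

Answer: 63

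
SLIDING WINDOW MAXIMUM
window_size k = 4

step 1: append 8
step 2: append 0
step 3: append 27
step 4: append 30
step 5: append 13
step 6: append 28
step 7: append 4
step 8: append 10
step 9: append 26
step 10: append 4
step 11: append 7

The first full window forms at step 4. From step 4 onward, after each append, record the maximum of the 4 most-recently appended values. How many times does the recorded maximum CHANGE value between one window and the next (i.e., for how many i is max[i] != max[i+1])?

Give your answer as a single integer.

step 1: append 8 -> window=[8] (not full yet)
step 2: append 0 -> window=[8, 0] (not full yet)
step 3: append 27 -> window=[8, 0, 27] (not full yet)
step 4: append 30 -> window=[8, 0, 27, 30] -> max=30
step 5: append 13 -> window=[0, 27, 30, 13] -> max=30
step 6: append 28 -> window=[27, 30, 13, 28] -> max=30
step 7: append 4 -> window=[30, 13, 28, 4] -> max=30
step 8: append 10 -> window=[13, 28, 4, 10] -> max=28
step 9: append 26 -> window=[28, 4, 10, 26] -> max=28
step 10: append 4 -> window=[4, 10, 26, 4] -> max=26
step 11: append 7 -> window=[10, 26, 4, 7] -> max=26
Recorded maximums: 30 30 30 30 28 28 26 26
Changes between consecutive maximums: 2

Answer: 2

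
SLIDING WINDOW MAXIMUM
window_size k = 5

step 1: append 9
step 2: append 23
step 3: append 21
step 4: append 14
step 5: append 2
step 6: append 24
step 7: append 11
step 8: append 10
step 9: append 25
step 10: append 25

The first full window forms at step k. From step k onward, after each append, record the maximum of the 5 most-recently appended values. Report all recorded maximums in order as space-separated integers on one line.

Answer: 23 24 24 24 25 25

Derivation:
step 1: append 9 -> window=[9] (not full yet)
step 2: append 23 -> window=[9, 23] (not full yet)
step 3: append 21 -> window=[9, 23, 21] (not full yet)
step 4: append 14 -> window=[9, 23, 21, 14] (not full yet)
step 5: append 2 -> window=[9, 23, 21, 14, 2] -> max=23
step 6: append 24 -> window=[23, 21, 14, 2, 24] -> max=24
step 7: append 11 -> window=[21, 14, 2, 24, 11] -> max=24
step 8: append 10 -> window=[14, 2, 24, 11, 10] -> max=24
step 9: append 25 -> window=[2, 24, 11, 10, 25] -> max=25
step 10: append 25 -> window=[24, 11, 10, 25, 25] -> max=25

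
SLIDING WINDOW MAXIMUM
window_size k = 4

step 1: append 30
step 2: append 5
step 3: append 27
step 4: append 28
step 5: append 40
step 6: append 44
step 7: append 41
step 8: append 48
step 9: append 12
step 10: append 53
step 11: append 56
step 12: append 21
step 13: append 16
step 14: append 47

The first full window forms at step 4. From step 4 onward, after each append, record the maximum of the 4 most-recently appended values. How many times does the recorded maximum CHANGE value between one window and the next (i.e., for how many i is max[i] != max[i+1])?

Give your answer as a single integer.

Answer: 5

Derivation:
step 1: append 30 -> window=[30] (not full yet)
step 2: append 5 -> window=[30, 5] (not full yet)
step 3: append 27 -> window=[30, 5, 27] (not full yet)
step 4: append 28 -> window=[30, 5, 27, 28] -> max=30
step 5: append 40 -> window=[5, 27, 28, 40] -> max=40
step 6: append 44 -> window=[27, 28, 40, 44] -> max=44
step 7: append 41 -> window=[28, 40, 44, 41] -> max=44
step 8: append 48 -> window=[40, 44, 41, 48] -> max=48
step 9: append 12 -> window=[44, 41, 48, 12] -> max=48
step 10: append 53 -> window=[41, 48, 12, 53] -> max=53
step 11: append 56 -> window=[48, 12, 53, 56] -> max=56
step 12: append 21 -> window=[12, 53, 56, 21] -> max=56
step 13: append 16 -> window=[53, 56, 21, 16] -> max=56
step 14: append 47 -> window=[56, 21, 16, 47] -> max=56
Recorded maximums: 30 40 44 44 48 48 53 56 56 56 56
Changes between consecutive maximums: 5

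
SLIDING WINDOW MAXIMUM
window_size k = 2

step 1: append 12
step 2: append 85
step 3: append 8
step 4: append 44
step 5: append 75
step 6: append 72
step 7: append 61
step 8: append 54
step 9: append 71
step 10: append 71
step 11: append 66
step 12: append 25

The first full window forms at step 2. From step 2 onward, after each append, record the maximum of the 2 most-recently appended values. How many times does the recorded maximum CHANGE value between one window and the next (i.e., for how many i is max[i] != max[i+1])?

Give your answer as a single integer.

Answer: 6

Derivation:
step 1: append 12 -> window=[12] (not full yet)
step 2: append 85 -> window=[12, 85] -> max=85
step 3: append 8 -> window=[85, 8] -> max=85
step 4: append 44 -> window=[8, 44] -> max=44
step 5: append 75 -> window=[44, 75] -> max=75
step 6: append 72 -> window=[75, 72] -> max=75
step 7: append 61 -> window=[72, 61] -> max=72
step 8: append 54 -> window=[61, 54] -> max=61
step 9: append 71 -> window=[54, 71] -> max=71
step 10: append 71 -> window=[71, 71] -> max=71
step 11: append 66 -> window=[71, 66] -> max=71
step 12: append 25 -> window=[66, 25] -> max=66
Recorded maximums: 85 85 44 75 75 72 61 71 71 71 66
Changes between consecutive maximums: 6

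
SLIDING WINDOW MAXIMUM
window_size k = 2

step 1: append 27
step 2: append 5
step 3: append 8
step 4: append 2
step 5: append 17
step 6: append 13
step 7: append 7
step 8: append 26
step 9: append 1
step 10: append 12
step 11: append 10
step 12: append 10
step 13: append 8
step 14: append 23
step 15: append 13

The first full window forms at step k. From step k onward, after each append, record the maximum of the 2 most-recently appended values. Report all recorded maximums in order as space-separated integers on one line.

step 1: append 27 -> window=[27] (not full yet)
step 2: append 5 -> window=[27, 5] -> max=27
step 3: append 8 -> window=[5, 8] -> max=8
step 4: append 2 -> window=[8, 2] -> max=8
step 5: append 17 -> window=[2, 17] -> max=17
step 6: append 13 -> window=[17, 13] -> max=17
step 7: append 7 -> window=[13, 7] -> max=13
step 8: append 26 -> window=[7, 26] -> max=26
step 9: append 1 -> window=[26, 1] -> max=26
step 10: append 12 -> window=[1, 12] -> max=12
step 11: append 10 -> window=[12, 10] -> max=12
step 12: append 10 -> window=[10, 10] -> max=10
step 13: append 8 -> window=[10, 8] -> max=10
step 14: append 23 -> window=[8, 23] -> max=23
step 15: append 13 -> window=[23, 13] -> max=23

Answer: 27 8 8 17 17 13 26 26 12 12 10 10 23 23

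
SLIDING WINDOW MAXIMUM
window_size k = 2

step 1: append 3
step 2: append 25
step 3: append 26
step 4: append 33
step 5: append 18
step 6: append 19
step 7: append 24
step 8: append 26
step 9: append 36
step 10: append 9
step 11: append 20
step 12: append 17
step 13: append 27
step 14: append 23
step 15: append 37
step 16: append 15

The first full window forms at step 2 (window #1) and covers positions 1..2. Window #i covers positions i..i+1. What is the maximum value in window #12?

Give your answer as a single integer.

step 1: append 3 -> window=[3] (not full yet)
step 2: append 25 -> window=[3, 25] -> max=25
step 3: append 26 -> window=[25, 26] -> max=26
step 4: append 33 -> window=[26, 33] -> max=33
step 5: append 18 -> window=[33, 18] -> max=33
step 6: append 19 -> window=[18, 19] -> max=19
step 7: append 24 -> window=[19, 24] -> max=24
step 8: append 26 -> window=[24, 26] -> max=26
step 9: append 36 -> window=[26, 36] -> max=36
step 10: append 9 -> window=[36, 9] -> max=36
step 11: append 20 -> window=[9, 20] -> max=20
step 12: append 17 -> window=[20, 17] -> max=20
step 13: append 27 -> window=[17, 27] -> max=27
Window #12 max = 27

Answer: 27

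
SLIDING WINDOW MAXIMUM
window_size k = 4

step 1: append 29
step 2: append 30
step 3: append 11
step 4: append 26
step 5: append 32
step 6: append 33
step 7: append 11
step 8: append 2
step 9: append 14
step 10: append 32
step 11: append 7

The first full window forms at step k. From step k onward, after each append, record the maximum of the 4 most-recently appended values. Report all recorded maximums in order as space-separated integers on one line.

step 1: append 29 -> window=[29] (not full yet)
step 2: append 30 -> window=[29, 30] (not full yet)
step 3: append 11 -> window=[29, 30, 11] (not full yet)
step 4: append 26 -> window=[29, 30, 11, 26] -> max=30
step 5: append 32 -> window=[30, 11, 26, 32] -> max=32
step 6: append 33 -> window=[11, 26, 32, 33] -> max=33
step 7: append 11 -> window=[26, 32, 33, 11] -> max=33
step 8: append 2 -> window=[32, 33, 11, 2] -> max=33
step 9: append 14 -> window=[33, 11, 2, 14] -> max=33
step 10: append 32 -> window=[11, 2, 14, 32] -> max=32
step 11: append 7 -> window=[2, 14, 32, 7] -> max=32

Answer: 30 32 33 33 33 33 32 32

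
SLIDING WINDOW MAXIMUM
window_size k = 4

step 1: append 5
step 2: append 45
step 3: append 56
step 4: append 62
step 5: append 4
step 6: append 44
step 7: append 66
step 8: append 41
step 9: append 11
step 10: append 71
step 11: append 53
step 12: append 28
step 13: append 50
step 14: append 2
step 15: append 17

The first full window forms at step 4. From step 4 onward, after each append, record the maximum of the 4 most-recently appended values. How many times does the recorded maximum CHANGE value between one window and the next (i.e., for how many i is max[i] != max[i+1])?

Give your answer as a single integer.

step 1: append 5 -> window=[5] (not full yet)
step 2: append 45 -> window=[5, 45] (not full yet)
step 3: append 56 -> window=[5, 45, 56] (not full yet)
step 4: append 62 -> window=[5, 45, 56, 62] -> max=62
step 5: append 4 -> window=[45, 56, 62, 4] -> max=62
step 6: append 44 -> window=[56, 62, 4, 44] -> max=62
step 7: append 66 -> window=[62, 4, 44, 66] -> max=66
step 8: append 41 -> window=[4, 44, 66, 41] -> max=66
step 9: append 11 -> window=[44, 66, 41, 11] -> max=66
step 10: append 71 -> window=[66, 41, 11, 71] -> max=71
step 11: append 53 -> window=[41, 11, 71, 53] -> max=71
step 12: append 28 -> window=[11, 71, 53, 28] -> max=71
step 13: append 50 -> window=[71, 53, 28, 50] -> max=71
step 14: append 2 -> window=[53, 28, 50, 2] -> max=53
step 15: append 17 -> window=[28, 50, 2, 17] -> max=50
Recorded maximums: 62 62 62 66 66 66 71 71 71 71 53 50
Changes between consecutive maximums: 4

Answer: 4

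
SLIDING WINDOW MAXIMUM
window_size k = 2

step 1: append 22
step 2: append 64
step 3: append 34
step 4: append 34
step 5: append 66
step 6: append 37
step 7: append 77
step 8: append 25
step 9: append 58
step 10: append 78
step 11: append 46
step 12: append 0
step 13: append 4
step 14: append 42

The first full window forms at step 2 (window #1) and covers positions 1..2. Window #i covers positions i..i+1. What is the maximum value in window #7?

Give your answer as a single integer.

step 1: append 22 -> window=[22] (not full yet)
step 2: append 64 -> window=[22, 64] -> max=64
step 3: append 34 -> window=[64, 34] -> max=64
step 4: append 34 -> window=[34, 34] -> max=34
step 5: append 66 -> window=[34, 66] -> max=66
step 6: append 37 -> window=[66, 37] -> max=66
step 7: append 77 -> window=[37, 77] -> max=77
step 8: append 25 -> window=[77, 25] -> max=77
Window #7 max = 77

Answer: 77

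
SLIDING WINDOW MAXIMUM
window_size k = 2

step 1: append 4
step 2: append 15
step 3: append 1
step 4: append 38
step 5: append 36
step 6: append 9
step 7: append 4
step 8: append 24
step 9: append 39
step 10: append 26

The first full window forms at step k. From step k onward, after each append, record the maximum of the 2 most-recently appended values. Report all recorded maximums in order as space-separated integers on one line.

Answer: 15 15 38 38 36 9 24 39 39

Derivation:
step 1: append 4 -> window=[4] (not full yet)
step 2: append 15 -> window=[4, 15] -> max=15
step 3: append 1 -> window=[15, 1] -> max=15
step 4: append 38 -> window=[1, 38] -> max=38
step 5: append 36 -> window=[38, 36] -> max=38
step 6: append 9 -> window=[36, 9] -> max=36
step 7: append 4 -> window=[9, 4] -> max=9
step 8: append 24 -> window=[4, 24] -> max=24
step 9: append 39 -> window=[24, 39] -> max=39
step 10: append 26 -> window=[39, 26] -> max=39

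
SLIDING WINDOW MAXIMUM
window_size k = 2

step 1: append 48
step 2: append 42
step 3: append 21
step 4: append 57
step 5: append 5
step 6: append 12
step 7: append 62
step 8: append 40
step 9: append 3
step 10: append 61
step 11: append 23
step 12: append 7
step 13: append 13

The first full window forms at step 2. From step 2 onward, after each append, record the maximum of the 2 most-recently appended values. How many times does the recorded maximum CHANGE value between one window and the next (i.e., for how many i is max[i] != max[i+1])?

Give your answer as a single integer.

Answer: 8

Derivation:
step 1: append 48 -> window=[48] (not full yet)
step 2: append 42 -> window=[48, 42] -> max=48
step 3: append 21 -> window=[42, 21] -> max=42
step 4: append 57 -> window=[21, 57] -> max=57
step 5: append 5 -> window=[57, 5] -> max=57
step 6: append 12 -> window=[5, 12] -> max=12
step 7: append 62 -> window=[12, 62] -> max=62
step 8: append 40 -> window=[62, 40] -> max=62
step 9: append 3 -> window=[40, 3] -> max=40
step 10: append 61 -> window=[3, 61] -> max=61
step 11: append 23 -> window=[61, 23] -> max=61
step 12: append 7 -> window=[23, 7] -> max=23
step 13: append 13 -> window=[7, 13] -> max=13
Recorded maximums: 48 42 57 57 12 62 62 40 61 61 23 13
Changes between consecutive maximums: 8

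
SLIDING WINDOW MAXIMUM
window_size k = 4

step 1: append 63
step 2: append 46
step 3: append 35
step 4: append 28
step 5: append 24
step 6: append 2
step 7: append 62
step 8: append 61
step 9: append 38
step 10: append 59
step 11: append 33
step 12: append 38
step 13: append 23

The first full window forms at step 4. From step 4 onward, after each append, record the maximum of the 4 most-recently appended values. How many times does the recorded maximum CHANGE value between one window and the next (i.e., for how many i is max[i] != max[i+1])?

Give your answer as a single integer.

step 1: append 63 -> window=[63] (not full yet)
step 2: append 46 -> window=[63, 46] (not full yet)
step 3: append 35 -> window=[63, 46, 35] (not full yet)
step 4: append 28 -> window=[63, 46, 35, 28] -> max=63
step 5: append 24 -> window=[46, 35, 28, 24] -> max=46
step 6: append 2 -> window=[35, 28, 24, 2] -> max=35
step 7: append 62 -> window=[28, 24, 2, 62] -> max=62
step 8: append 61 -> window=[24, 2, 62, 61] -> max=62
step 9: append 38 -> window=[2, 62, 61, 38] -> max=62
step 10: append 59 -> window=[62, 61, 38, 59] -> max=62
step 11: append 33 -> window=[61, 38, 59, 33] -> max=61
step 12: append 38 -> window=[38, 59, 33, 38] -> max=59
step 13: append 23 -> window=[59, 33, 38, 23] -> max=59
Recorded maximums: 63 46 35 62 62 62 62 61 59 59
Changes between consecutive maximums: 5

Answer: 5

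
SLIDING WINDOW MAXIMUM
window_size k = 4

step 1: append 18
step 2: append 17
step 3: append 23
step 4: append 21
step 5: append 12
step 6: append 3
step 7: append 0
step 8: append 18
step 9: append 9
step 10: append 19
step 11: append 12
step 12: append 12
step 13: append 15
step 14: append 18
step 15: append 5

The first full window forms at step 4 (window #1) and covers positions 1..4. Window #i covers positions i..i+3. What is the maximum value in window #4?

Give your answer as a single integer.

Answer: 21

Derivation:
step 1: append 18 -> window=[18] (not full yet)
step 2: append 17 -> window=[18, 17] (not full yet)
step 3: append 23 -> window=[18, 17, 23] (not full yet)
step 4: append 21 -> window=[18, 17, 23, 21] -> max=23
step 5: append 12 -> window=[17, 23, 21, 12] -> max=23
step 6: append 3 -> window=[23, 21, 12, 3] -> max=23
step 7: append 0 -> window=[21, 12, 3, 0] -> max=21
Window #4 max = 21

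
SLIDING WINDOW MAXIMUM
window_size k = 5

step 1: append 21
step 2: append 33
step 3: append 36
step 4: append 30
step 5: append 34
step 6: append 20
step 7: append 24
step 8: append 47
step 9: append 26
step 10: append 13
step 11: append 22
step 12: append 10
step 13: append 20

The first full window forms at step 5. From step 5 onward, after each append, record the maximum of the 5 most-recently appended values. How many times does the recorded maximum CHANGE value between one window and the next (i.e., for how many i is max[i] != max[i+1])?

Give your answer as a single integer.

Answer: 2

Derivation:
step 1: append 21 -> window=[21] (not full yet)
step 2: append 33 -> window=[21, 33] (not full yet)
step 3: append 36 -> window=[21, 33, 36] (not full yet)
step 4: append 30 -> window=[21, 33, 36, 30] (not full yet)
step 5: append 34 -> window=[21, 33, 36, 30, 34] -> max=36
step 6: append 20 -> window=[33, 36, 30, 34, 20] -> max=36
step 7: append 24 -> window=[36, 30, 34, 20, 24] -> max=36
step 8: append 47 -> window=[30, 34, 20, 24, 47] -> max=47
step 9: append 26 -> window=[34, 20, 24, 47, 26] -> max=47
step 10: append 13 -> window=[20, 24, 47, 26, 13] -> max=47
step 11: append 22 -> window=[24, 47, 26, 13, 22] -> max=47
step 12: append 10 -> window=[47, 26, 13, 22, 10] -> max=47
step 13: append 20 -> window=[26, 13, 22, 10, 20] -> max=26
Recorded maximums: 36 36 36 47 47 47 47 47 26
Changes between consecutive maximums: 2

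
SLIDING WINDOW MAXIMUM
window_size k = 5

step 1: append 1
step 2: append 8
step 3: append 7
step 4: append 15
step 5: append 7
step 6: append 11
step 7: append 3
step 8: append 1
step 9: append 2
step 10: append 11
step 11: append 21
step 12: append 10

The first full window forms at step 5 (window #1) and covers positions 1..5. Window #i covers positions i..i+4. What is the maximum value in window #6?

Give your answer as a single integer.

step 1: append 1 -> window=[1] (not full yet)
step 2: append 8 -> window=[1, 8] (not full yet)
step 3: append 7 -> window=[1, 8, 7] (not full yet)
step 4: append 15 -> window=[1, 8, 7, 15] (not full yet)
step 5: append 7 -> window=[1, 8, 7, 15, 7] -> max=15
step 6: append 11 -> window=[8, 7, 15, 7, 11] -> max=15
step 7: append 3 -> window=[7, 15, 7, 11, 3] -> max=15
step 8: append 1 -> window=[15, 7, 11, 3, 1] -> max=15
step 9: append 2 -> window=[7, 11, 3, 1, 2] -> max=11
step 10: append 11 -> window=[11, 3, 1, 2, 11] -> max=11
Window #6 max = 11

Answer: 11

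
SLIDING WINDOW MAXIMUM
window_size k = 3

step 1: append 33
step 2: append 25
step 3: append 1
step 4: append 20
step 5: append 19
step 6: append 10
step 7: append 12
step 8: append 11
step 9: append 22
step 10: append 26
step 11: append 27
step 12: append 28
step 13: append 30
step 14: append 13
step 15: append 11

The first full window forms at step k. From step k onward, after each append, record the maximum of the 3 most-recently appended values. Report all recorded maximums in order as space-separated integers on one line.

step 1: append 33 -> window=[33] (not full yet)
step 2: append 25 -> window=[33, 25] (not full yet)
step 3: append 1 -> window=[33, 25, 1] -> max=33
step 4: append 20 -> window=[25, 1, 20] -> max=25
step 5: append 19 -> window=[1, 20, 19] -> max=20
step 6: append 10 -> window=[20, 19, 10] -> max=20
step 7: append 12 -> window=[19, 10, 12] -> max=19
step 8: append 11 -> window=[10, 12, 11] -> max=12
step 9: append 22 -> window=[12, 11, 22] -> max=22
step 10: append 26 -> window=[11, 22, 26] -> max=26
step 11: append 27 -> window=[22, 26, 27] -> max=27
step 12: append 28 -> window=[26, 27, 28] -> max=28
step 13: append 30 -> window=[27, 28, 30] -> max=30
step 14: append 13 -> window=[28, 30, 13] -> max=30
step 15: append 11 -> window=[30, 13, 11] -> max=30

Answer: 33 25 20 20 19 12 22 26 27 28 30 30 30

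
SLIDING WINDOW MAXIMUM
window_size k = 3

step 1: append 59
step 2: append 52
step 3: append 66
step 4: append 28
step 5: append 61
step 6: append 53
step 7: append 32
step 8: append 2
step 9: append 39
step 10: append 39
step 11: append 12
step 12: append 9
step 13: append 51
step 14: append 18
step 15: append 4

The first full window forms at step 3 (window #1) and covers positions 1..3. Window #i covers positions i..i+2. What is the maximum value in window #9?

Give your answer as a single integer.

step 1: append 59 -> window=[59] (not full yet)
step 2: append 52 -> window=[59, 52] (not full yet)
step 3: append 66 -> window=[59, 52, 66] -> max=66
step 4: append 28 -> window=[52, 66, 28] -> max=66
step 5: append 61 -> window=[66, 28, 61] -> max=66
step 6: append 53 -> window=[28, 61, 53] -> max=61
step 7: append 32 -> window=[61, 53, 32] -> max=61
step 8: append 2 -> window=[53, 32, 2] -> max=53
step 9: append 39 -> window=[32, 2, 39] -> max=39
step 10: append 39 -> window=[2, 39, 39] -> max=39
step 11: append 12 -> window=[39, 39, 12] -> max=39
Window #9 max = 39

Answer: 39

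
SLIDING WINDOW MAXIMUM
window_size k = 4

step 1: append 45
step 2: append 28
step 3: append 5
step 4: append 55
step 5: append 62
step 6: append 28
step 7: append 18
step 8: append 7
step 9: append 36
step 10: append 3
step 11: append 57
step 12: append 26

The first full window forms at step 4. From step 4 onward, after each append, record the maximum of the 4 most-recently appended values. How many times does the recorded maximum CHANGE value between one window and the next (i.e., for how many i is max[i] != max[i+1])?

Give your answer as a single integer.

Answer: 3

Derivation:
step 1: append 45 -> window=[45] (not full yet)
step 2: append 28 -> window=[45, 28] (not full yet)
step 3: append 5 -> window=[45, 28, 5] (not full yet)
step 4: append 55 -> window=[45, 28, 5, 55] -> max=55
step 5: append 62 -> window=[28, 5, 55, 62] -> max=62
step 6: append 28 -> window=[5, 55, 62, 28] -> max=62
step 7: append 18 -> window=[55, 62, 28, 18] -> max=62
step 8: append 7 -> window=[62, 28, 18, 7] -> max=62
step 9: append 36 -> window=[28, 18, 7, 36] -> max=36
step 10: append 3 -> window=[18, 7, 36, 3] -> max=36
step 11: append 57 -> window=[7, 36, 3, 57] -> max=57
step 12: append 26 -> window=[36, 3, 57, 26] -> max=57
Recorded maximums: 55 62 62 62 62 36 36 57 57
Changes between consecutive maximums: 3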